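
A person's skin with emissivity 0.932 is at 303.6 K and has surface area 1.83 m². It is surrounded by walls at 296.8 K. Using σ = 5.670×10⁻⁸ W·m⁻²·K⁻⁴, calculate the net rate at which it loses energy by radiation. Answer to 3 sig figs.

Net loss ≈ 71.2 W

Area A = 1.83 m².
Net radiated power P_net = εσA(T⁴ − T₀⁴) = 0.932×5.670×10⁻⁸×1.83×(303.6⁴ − 296.8⁴).
T⁴ − T₀⁴ = 8.49585×10⁹ − 7.75989×10⁹ = 7.35960×10⁸ K⁴, so P_net = 71.2 W.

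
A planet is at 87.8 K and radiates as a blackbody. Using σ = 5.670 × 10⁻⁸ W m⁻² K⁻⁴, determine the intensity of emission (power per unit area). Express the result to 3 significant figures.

I ≈ 3.37 W/m²

Stefan–Boltzmann: I = σT⁴ = 5.670×10⁻⁸ × (87.8)⁴ = 3.37 W/m².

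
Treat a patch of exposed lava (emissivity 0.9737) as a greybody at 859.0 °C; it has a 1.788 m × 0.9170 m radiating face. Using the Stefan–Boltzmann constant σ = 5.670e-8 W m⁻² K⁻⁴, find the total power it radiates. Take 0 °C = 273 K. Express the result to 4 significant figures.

P ≈ 1.486×10⁵ W

T = 859.0 °C + 273 = 1132.0 K.
Area A = 1.788 × 0.9170 = 1.6396 m².
P = εσAT⁴ = 0.9737 × 5.670×10⁻⁸ × 1.6396 × (1132.0)⁴ = 1.486×10⁵ W.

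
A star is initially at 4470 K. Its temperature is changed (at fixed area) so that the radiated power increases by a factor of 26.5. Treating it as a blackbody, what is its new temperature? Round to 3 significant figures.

T₂ ≈ 1.01×10⁴ K

P ∝ T⁴, so T₂/T₁ = (P₂/P₁)^(1/4) = (26.5)^(1/4) = 2.26888.
T₂ = 4470 × 2.26888 = 1.01×10⁴ K.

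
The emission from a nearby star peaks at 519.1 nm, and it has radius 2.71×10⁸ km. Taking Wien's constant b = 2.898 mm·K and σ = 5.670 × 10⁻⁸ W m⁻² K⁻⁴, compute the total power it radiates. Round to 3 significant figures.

P ≈ 5.08×10³¹ W

Wien's law: T = b/λ_max = 2.898×10⁻³/5.191×10⁻⁷ = 5582.74 K.
Surface area A = 4πR² = 4π(2.71×10¹¹ m)² = 9.22887×10²³ m².
Then P = σAT⁴ = 5.670×10⁻⁸×9.22887×10²³×(5582.74)⁴ = 5.08×10³¹ W.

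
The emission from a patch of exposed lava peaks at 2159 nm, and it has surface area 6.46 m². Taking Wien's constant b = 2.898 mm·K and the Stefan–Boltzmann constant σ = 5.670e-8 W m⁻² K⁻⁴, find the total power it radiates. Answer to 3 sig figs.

Wien's law: T = b/λ_max = 2.898×10⁻³/2.159×10⁻⁶ = 1342.29 K.
Area A = 6.46 m².
Then P = σAT⁴ = 5.670×10⁻⁸×6.46×(1342.29)⁴ = 1.19×10⁶ W.

P ≈ 1.19×10⁶ W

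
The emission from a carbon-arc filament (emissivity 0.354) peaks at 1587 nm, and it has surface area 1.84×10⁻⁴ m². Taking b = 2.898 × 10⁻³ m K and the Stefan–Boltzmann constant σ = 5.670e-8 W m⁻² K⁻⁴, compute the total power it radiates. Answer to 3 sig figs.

Wien's law: T = b/λ_max = 2.898×10⁻³/1.587×10⁻⁶ = 1826.09 K.
Area A = 1.84×10⁻⁴ m².
Then P = εσAT⁴ = 0.354×5.670×10⁻⁸×1.84×10⁻⁴×(1826.09)⁴ = 41.1 W.

P ≈ 41.1 W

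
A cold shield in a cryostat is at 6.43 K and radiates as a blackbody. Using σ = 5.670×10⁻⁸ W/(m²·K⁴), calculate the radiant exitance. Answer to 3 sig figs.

Stefan–Boltzmann: I = σT⁴ = 5.670×10⁻⁸ × (6.43)⁴ = 9.69×10⁻⁵ W/m².

I ≈ 9.69×10⁻⁵ W/m²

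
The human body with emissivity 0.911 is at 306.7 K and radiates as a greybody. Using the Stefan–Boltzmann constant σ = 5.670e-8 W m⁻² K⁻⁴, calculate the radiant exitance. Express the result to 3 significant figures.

Stefan–Boltzmann: I = εσT⁴ = 0.911 × 5.670×10⁻⁸ × (306.7)⁴ = 457 W/m².

I ≈ 457 W/m²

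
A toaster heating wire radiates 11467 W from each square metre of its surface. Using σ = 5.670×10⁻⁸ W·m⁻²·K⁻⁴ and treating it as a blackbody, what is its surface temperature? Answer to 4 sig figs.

I = σT⁴, so T = (I/σ)^(1/4) = (11467/(5.670×10⁻⁸))^(1/4) = 670.6 K.

T ≈ 670.6 K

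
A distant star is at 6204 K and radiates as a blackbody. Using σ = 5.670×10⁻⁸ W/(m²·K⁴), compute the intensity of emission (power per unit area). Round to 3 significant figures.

I ≈ 8.40×10⁷ W/m²

Stefan–Boltzmann: I = σT⁴ = 5.670×10⁻⁸ × (6204)⁴ = 8.40×10⁷ W/m².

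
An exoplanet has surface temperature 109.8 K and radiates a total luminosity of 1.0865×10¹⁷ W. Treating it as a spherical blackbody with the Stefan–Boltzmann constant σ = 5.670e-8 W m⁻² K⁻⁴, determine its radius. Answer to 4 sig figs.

L = 4πR²σT⁴ ⇒ R = √(L/(4πσT⁴)).
σT⁴ = 8.24124 W/m², so R = √(1.0865×10¹⁷/(4π×8.24124)) = 3.239×10⁷ m.

R ≈ 3.239×10⁷ m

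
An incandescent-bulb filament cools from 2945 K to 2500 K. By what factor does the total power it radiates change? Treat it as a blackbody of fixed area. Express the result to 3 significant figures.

P ∝ T⁴, so P₂/P₁ = (T₂/T₁)⁴ = (2500/2945)⁴ = (0.848896)⁴ = 0.519.

P₂/P₁ ≈ 0.519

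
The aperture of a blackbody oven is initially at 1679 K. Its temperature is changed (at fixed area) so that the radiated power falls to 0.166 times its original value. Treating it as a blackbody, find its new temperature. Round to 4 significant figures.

T₂ ≈ 1072 K

P ∝ T⁴, so T₂/T₁ = (P₂/P₁)^(1/4) = (0.166)^(1/4) = 0.638303.
T₂ = 1679 × 0.638303 = 1072 K.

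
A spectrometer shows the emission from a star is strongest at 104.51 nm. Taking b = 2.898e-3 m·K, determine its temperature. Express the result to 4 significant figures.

Wien's law gives T = b/λ_max = (2.898×10⁻³ m·K)/(1.0451×10⁻⁷ m) = 2.773×10⁴ K.

T ≈ 2.773×10⁴ K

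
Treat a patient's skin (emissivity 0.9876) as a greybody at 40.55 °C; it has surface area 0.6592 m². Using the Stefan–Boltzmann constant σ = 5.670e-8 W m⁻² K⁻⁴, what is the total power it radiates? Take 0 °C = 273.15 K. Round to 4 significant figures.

P ≈ 357.5 W

T = 40.55 °C + 273.15 = 313.70 K.
Area A = 0.6592 m².
P = εσAT⁴ = 0.9876 × 5.670×10⁻⁸ × 0.6592 × (313.70)⁴ = 357.5 W.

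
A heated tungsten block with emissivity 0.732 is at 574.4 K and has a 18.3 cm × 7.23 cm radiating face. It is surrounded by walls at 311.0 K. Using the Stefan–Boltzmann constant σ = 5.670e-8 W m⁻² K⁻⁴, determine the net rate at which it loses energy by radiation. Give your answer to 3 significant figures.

Net loss ≈ 54.6 W

Area A = 0.183 × 0.0723 = 0.0132309 m².
Net radiated power P_net = εσA(T⁴ − T₀⁴) = 0.732×5.670×10⁻⁸×0.0132309×(574.4⁴ − 311.0⁴).
T⁴ − T₀⁴ = 1.08857×10¹¹ − 9.35495×10⁹ = 9.95020×10¹⁰ K⁴, so P_net = 54.6 W.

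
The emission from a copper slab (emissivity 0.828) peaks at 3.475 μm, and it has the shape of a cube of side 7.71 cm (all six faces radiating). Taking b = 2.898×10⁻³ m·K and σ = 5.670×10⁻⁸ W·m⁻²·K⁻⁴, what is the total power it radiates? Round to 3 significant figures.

P ≈ 810 W

Wien's law: T = b/λ_max = 2.898×10⁻³/3.475×10⁻⁶ = 833.957 K.
Area A = 6s² = 6×(0.0771 m)² = 0.0356665 m².
Then P = εσAT⁴ = 0.828×5.670×10⁻⁸×0.0356665×(833.957)⁴ = 810 W.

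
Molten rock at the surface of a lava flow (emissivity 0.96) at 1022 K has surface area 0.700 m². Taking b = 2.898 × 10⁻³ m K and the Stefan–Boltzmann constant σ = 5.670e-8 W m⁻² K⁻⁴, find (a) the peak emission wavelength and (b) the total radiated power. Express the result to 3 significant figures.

λ_max ≈ 2.84×10³ nm; P ≈ 4.16×10⁴ W

(a) λ_max = b/T = 2.898×10⁻³/1022 = 2.836×10⁻⁶ m = 2.84×10³ nm.
Area A = 0.700 m².
(b) P = εσAT⁴ = 0.96×5.670×10⁻⁸×0.700×(1022)⁴ = 4.16×10⁴ W.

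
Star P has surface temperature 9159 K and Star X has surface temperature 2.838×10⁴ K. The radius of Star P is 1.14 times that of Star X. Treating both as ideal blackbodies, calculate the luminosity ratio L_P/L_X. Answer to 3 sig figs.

L_P/L_X ≈ 0.0141

L ∝ R²T⁴, so L_P/L_X = (R_P/R_X)²(T_P/T_X)⁴ = (1.14)² × (9159/2.838×10⁴)⁴ = 1.2996 × 0.0108478 = 0.0141.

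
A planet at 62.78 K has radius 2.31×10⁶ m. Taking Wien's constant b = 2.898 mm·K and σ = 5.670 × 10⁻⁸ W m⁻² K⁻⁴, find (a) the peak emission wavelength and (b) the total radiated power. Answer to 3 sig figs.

λ_max ≈ 46.2 μm; P ≈ 5.91×10¹³ W

(a) λ_max = b/T = 2.898×10⁻³/62.78 = 4.616×10⁻⁵ m = 46.2 μm.
Surface area A = 4πR² = 4π(2.31×10⁶ m)² = 6.70554×10¹³ m².
(b) P = σAT⁴ = 5.670×10⁻⁸×6.70554×10¹³×(62.78)⁴ = 5.91×10¹³ W.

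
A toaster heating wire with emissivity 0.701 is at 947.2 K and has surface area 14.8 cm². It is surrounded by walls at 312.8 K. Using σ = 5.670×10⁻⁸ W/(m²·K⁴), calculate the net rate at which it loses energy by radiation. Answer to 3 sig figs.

Area A = 14.8 cm² = 1.48×10⁻³ m².
Net radiated power P_net = εσA(T⁴ − T₀⁴) = 0.701×5.670×10⁻⁸×1.48×10⁻³×(947.2⁴ − 312.8⁴).
T⁴ − T₀⁴ = 8.04946×10¹¹ − 9.57342×10⁹ = 7.95373×10¹¹ K⁴, so P_net = 46.8 W.

Net loss ≈ 46.8 W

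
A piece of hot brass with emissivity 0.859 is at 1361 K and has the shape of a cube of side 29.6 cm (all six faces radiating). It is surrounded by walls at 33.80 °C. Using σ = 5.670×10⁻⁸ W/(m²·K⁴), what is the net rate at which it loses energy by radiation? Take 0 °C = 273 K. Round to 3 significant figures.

Net loss ≈ 8.76×10⁴ W

Surroundings: T = 33.80 °C + 273 = 306.80 K.
Area A = 6s² = 6×(0.296 m)² = 0.525696 m².
Net radiated power P_net = εσA(T⁴ − T₀⁴) = 0.859×5.670×10⁻⁸×0.525696×(1361⁴ − 306.80⁴).
T⁴ − T₀⁴ = 3.43109×10¹² − 8.85975×10⁹ = 3.42223×10¹² K⁴, so P_net = 8.76×10⁴ W.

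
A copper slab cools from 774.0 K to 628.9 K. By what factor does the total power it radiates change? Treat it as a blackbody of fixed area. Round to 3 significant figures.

P ∝ T⁴, so P₂/P₁ = (T₂/T₁)⁴ = (628.9/774.0)⁴ = (0.812532)⁴ = 0.436.

P₂/P₁ ≈ 0.436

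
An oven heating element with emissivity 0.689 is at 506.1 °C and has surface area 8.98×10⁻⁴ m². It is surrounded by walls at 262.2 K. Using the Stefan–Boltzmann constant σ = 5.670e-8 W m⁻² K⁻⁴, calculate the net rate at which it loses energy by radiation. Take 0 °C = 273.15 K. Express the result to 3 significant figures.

Net loss ≈ 12.8 W

T = 506.1 °C + 273.15 = 779.25 K.
Area A = 8.98×10⁻⁴ m².
Net radiated power P_net = εσA(T⁴ − T₀⁴) = 0.689×5.670×10⁻⁸×8.98×10⁻⁴×(779.25⁴ − 262.2⁴).
T⁴ − T₀⁴ = 3.68729×10¹¹ − 4.72640×10⁹ = 3.64003×10¹¹ K⁴, so P_net = 12.8 W.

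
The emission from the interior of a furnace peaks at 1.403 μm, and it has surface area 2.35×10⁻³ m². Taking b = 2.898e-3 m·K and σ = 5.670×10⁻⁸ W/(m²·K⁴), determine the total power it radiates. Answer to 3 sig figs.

P ≈ 2.43×10³ W

Wien's law: T = b/λ_max = 2.898×10⁻³/1.403×10⁻⁶ = 2065.57 K.
Area A = 2.35×10⁻³ m².
Then P = σAT⁴ = 5.670×10⁻⁸×2.35×10⁻³×(2065.57)⁴ = 2.43×10³ W.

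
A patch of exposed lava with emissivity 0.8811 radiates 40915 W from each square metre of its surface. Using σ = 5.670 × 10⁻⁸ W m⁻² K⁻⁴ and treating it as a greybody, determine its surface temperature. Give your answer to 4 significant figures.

I = εσT⁴, so T = (I/εσ)^(1/4) = (40915/(0.8811×5.670×10⁻⁸))^(1/4) = 951.3 K.

T ≈ 951.3 K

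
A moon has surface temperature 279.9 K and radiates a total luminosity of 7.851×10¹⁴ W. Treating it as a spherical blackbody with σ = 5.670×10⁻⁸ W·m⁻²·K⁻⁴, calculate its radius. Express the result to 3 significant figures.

R ≈ 4.24×10⁵ m

L = 4πR²σT⁴ ⇒ R = √(L/(4πσT⁴)).
σT⁴ = 348.012 W/m², so R = √(7.851×10¹⁴/(4π×348.012)) = 4.24×10⁵ m.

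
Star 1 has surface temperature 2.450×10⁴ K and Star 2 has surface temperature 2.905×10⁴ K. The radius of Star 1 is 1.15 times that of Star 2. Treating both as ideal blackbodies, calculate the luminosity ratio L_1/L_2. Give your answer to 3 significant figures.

L_1/L_2 ≈ 0.669

L ∝ R²T⁴, so L_1/L_2 = (R_1/R_2)²(T_1/T_2)⁴ = (1.15)² × (2.450×10⁴/2.905×10⁴)⁴ = 1.3225 × 0.505918 = 0.669.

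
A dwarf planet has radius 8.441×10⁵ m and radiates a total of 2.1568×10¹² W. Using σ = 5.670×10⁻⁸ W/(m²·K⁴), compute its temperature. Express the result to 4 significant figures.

Surface area A = 4πR² = 4π(8.441×10⁵ m)² = 8.95360×10¹² m².
P = σAT⁴ ⇒ T = (P/(σA))^(1/4) = (2.1568×10¹²/(5.670×10⁻⁸×8.95360×10¹²))^(1/4) = 45.40 K.

T ≈ 45.40 K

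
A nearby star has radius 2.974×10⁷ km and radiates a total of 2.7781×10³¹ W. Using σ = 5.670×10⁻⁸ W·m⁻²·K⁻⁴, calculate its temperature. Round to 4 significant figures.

T ≈ 1.449×10⁴ K

Surface area A = 4πR² = 4π(2.974×10¹⁰ m)² = 1.11145×10²² m².
P = σAT⁴ ⇒ T = (P/(σA))^(1/4) = (2.7781×10³¹/(5.670×10⁻⁸×1.11145×10²²))^(1/4) = 1.449×10⁴ K.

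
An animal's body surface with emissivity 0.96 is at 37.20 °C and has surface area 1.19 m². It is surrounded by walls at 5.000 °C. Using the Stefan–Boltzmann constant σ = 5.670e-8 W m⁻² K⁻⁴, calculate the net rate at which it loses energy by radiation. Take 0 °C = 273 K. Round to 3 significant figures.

Net loss ≈ 213 W

T = 37.20 °C + 273 = 310.20 K.
Surroundings: T = 5.000 °C + 273 = 278.000 K.
Area A = 1.19 m².
Net radiated power P_net = εσA(T⁴ − T₀⁴) = 0.96×5.670×10⁻⁸×1.19×(310.20⁴ − 278.000⁴).
T⁴ − T₀⁴ = 9.25907×10⁹ − 5.97282×10⁹ = 3.28625×10⁹ K⁴, so P_net = 213 W.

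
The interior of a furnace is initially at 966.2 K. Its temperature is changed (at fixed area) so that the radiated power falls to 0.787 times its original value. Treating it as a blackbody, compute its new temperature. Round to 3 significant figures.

T₂ ≈ 910 K

P ∝ T⁴, so T₂/T₁ = (P₂/P₁)^(1/4) = (0.787)^(1/4) = 0.941876.
T₂ = 966.2 × 0.941876 = 910 K.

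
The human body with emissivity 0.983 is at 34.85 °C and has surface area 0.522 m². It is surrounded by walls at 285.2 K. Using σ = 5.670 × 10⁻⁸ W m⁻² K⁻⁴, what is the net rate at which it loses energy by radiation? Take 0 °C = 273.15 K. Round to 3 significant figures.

T = 34.85 °C + 273.15 = 308.00 K.
Area A = 0.522 m².
Net radiated power P_net = εσA(T⁴ − T₀⁴) = 0.983×5.670×10⁻⁸×0.522×(308.00⁴ − 285.2⁴).
T⁴ − T₀⁴ = 8.99918×10⁹ − 6.61604×10⁹ = 2.38314×10⁹ K⁴, so P_net = 69.3 W.

Net loss ≈ 69.3 W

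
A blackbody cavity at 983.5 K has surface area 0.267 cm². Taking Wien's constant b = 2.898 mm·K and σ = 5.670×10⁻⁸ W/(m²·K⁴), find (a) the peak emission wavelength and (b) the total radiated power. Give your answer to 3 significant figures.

λ_max ≈ 2.95 μm; P ≈ 1.42 W

(a) λ_max = b/T = 2.898×10⁻³/983.5 = 2.947×10⁻⁶ m = 2.95 μm.
Area A = 0.267 cm² = 2.67×10⁻⁵ m².
(b) P = σAT⁴ = 5.670×10⁻⁸×2.67×10⁻⁵×(983.5)⁴ = 1.42 W.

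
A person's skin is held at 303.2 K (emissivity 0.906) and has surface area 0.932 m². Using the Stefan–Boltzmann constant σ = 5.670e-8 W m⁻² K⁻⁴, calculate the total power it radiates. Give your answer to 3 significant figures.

Area A = 0.932 m².
P = εσAT⁴ = 0.906 × 5.670×10⁻⁸ × 0.932 × (303.2)⁴ = 405 W.

P ≈ 405 W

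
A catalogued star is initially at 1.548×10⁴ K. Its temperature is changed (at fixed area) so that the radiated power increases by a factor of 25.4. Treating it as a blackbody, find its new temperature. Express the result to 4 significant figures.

P ∝ T⁴, so T₂/T₁ = (P₂/P₁)^(1/4) = (25.4)^(1/4) = 2.24496.
T₂ = 1.548×10⁴ × 2.24496 = 3.475×10⁴ K.

T₂ ≈ 3.475×10⁴ K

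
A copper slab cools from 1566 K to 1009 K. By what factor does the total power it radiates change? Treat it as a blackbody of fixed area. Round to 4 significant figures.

P₂/P₁ ≈ 0.1723

P ∝ T⁴, so P₂/P₁ = (T₂/T₁)⁴ = (1009/1566)⁴ = (0.644317)⁴ = 0.1723.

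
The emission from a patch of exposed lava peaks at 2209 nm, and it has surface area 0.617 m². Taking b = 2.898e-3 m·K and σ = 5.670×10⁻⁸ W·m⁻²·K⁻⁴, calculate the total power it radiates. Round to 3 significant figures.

P ≈ 1.04×10⁵ W

Wien's law: T = b/λ_max = 2.898×10⁻³/2.209×10⁻⁶ = 1311.91 K.
Area A = 0.617 m².
Then P = σAT⁴ = 5.670×10⁻⁸×0.617×(1311.91)⁴ = 1.04×10⁵ W.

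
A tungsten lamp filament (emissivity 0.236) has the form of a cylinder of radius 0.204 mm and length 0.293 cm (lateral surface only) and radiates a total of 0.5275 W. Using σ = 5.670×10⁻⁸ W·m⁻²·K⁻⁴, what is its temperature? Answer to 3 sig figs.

Lateral area A = 2πrL = 2π×2.04×10⁻⁴×2.93×10⁻³ = 3.75559×10⁻⁶ m².
P = εσAT⁴ ⇒ T = (P/(εσA))^(1/4) = (0.5275/(0.236×5.670×10⁻⁸×3.75559×10⁻⁶))^(1/4) = 1.80×10³ K.

T ≈ 1.80×10³ K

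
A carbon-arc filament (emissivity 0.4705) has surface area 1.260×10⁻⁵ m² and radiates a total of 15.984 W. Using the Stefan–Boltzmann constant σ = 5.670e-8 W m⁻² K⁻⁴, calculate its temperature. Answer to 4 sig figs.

T ≈ 2626 K

Area A = 1.260×10⁻⁵ m².
P = εσAT⁴ ⇒ T = (P/(εσA))^(1/4) = (15.984/(0.4705×5.670×10⁻⁸×1.260×10⁻⁵))^(1/4) = 2626 K.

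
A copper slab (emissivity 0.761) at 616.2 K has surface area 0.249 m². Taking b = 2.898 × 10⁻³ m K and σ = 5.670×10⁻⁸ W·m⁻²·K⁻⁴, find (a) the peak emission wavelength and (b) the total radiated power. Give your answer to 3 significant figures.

λ_max ≈ 4.70 μm; P ≈ 1.55×10³ W

(a) λ_max = b/T = 2.898×10⁻³/616.2 = 4.703×10⁻⁶ m = 4.70 μm.
Area A = 0.249 m².
(b) P = εσAT⁴ = 0.761×5.670×10⁻⁸×0.249×(616.2)⁴ = 1.55×10³ W.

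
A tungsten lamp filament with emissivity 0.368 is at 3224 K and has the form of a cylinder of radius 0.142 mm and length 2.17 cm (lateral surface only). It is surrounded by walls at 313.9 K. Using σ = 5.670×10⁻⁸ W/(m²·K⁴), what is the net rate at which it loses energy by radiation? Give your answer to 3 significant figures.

Net loss ≈ 43.6 W

Lateral area A = 2πrL = 2π×1.42×10⁻⁴×0.0217 = 1.93610×10⁻⁵ m².
Net radiated power P_net = εσA(T⁴ − T₀⁴) = 0.368×5.670×10⁻⁸×1.93610×10⁻⁵×(3224⁴ − 313.9⁴).
T⁴ − T₀⁴ = 1.08039×10¹⁴ − 9.70879×10⁹ = 1.08029×10¹⁴ K⁴, so P_net = 43.6 W.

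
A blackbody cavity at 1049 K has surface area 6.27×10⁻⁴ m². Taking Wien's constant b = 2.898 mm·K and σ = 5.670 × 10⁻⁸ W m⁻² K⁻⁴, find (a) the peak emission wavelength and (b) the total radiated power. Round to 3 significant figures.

(a) λ_max = b/T = 2.898×10⁻³/1049 = 2.763×10⁻⁶ m = 2.76×10³ nm.
Area A = 6.27×10⁻⁴ m².
(b) P = σAT⁴ = 5.670×10⁻⁸×6.27×10⁻⁴×(1049)⁴ = 43.0 W.

λ_max ≈ 2.76×10³ nm; P ≈ 43.0 W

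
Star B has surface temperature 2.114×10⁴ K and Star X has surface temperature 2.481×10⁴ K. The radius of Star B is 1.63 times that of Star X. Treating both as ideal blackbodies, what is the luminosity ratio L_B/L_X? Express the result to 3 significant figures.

L ∝ R²T⁴, so L_B/L_X = (R_B/R_X)²(T_B/T_X)⁴ = (1.63)² × (2.114×10⁴/2.481×10⁴)⁴ = 2.6569 × 0.527124 = 1.40.

L_B/L_X ≈ 1.40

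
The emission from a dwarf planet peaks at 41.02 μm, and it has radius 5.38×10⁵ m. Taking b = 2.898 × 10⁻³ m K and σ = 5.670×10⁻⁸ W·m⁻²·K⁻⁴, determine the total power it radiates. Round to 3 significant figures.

P ≈ 5.14×10¹² W

Wien's law: T = b/λ_max = 2.898×10⁻³/4.102×10⁻⁵ = 70.6485 K.
Surface area A = 4πR² = 4π(5.38×10⁵ m)² = 3.63726×10¹² m².
Then P = σAT⁴ = 5.670×10⁻⁸×3.63726×10¹²×(70.6485)⁴ = 5.14×10¹² W.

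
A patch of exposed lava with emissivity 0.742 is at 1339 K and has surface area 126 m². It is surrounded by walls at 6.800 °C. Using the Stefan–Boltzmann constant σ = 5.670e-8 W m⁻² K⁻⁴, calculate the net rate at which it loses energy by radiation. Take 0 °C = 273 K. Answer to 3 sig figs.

Surroundings: T = 6.800 °C + 273 = 279.800 K.
Area A = 126 m².
Net radiated power P_net = εσA(T⁴ − T₀⁴) = 0.742×5.670×10⁻⁸×126×(1339⁴ − 279.800⁴).
T⁴ − T₀⁴ = 3.21457×10¹² − 6.12902×10⁹ = 3.20844×10¹² K⁴, so P_net = 1.70×10⁷ W.

Net loss ≈ 1.70×10⁷ W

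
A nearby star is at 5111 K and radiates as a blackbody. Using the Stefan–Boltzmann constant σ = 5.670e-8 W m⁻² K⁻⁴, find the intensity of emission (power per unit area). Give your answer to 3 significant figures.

Stefan–Boltzmann: I = σT⁴ = 5.670×10⁻⁸ × (5111)⁴ = 3.87×10⁷ W/m².

I ≈ 3.87×10⁷ W/m²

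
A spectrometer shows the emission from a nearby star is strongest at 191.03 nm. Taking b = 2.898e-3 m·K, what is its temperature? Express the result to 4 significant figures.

T ≈ 1.517×10⁴ K

Wien's law gives T = b/λ_max = (2.898×10⁻³ m·K)/(1.9103×10⁻⁷ m) = 1.517×10⁴ K.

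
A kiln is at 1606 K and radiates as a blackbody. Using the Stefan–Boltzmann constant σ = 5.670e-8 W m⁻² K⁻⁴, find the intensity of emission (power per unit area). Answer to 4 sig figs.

Stefan–Boltzmann: I = σT⁴ = 5.670×10⁻⁸ × (1606)⁴ = 3.772×10⁵ W/m².

I ≈ 3.772×10⁵ W/m²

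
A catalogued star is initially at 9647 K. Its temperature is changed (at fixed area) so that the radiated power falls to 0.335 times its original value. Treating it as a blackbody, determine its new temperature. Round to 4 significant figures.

P ∝ T⁴, so T₂/T₁ = (P₂/P₁)^(1/4) = (0.335)^(1/4) = 0.760784.
T₂ = 9647 × 0.760784 = 7339 K.

T₂ ≈ 7339 K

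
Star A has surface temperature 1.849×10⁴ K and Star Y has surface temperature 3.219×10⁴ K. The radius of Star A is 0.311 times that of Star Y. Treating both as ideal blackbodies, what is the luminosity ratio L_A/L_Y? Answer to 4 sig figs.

L_A/L_Y ≈ 0.01053

L ∝ R²T⁴, so L_A/L_Y = (R_A/R_Y)²(T_A/T_Y)⁴ = (0.311)² × (1.849×10⁴/3.219×10⁴)⁴ = 0.096721 × 0.108859 = 0.01053.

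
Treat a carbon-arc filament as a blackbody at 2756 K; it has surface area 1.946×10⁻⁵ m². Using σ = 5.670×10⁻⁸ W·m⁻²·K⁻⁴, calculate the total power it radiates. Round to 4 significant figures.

Area A = 1.946×10⁻⁵ m².
P = σAT⁴ = 5.670×10⁻⁸ × 1.946×10⁻⁵ × (2756)⁴ = 63.66 W.

P ≈ 63.66 W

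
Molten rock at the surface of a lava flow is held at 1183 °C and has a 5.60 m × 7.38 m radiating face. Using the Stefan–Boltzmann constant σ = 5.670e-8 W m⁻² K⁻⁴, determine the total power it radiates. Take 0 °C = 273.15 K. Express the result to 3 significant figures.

T = 1183 °C + 273.15 = 1456.15 K.
Area A = 5.60 × 7.38 = 41.328 m².
P = σAT⁴ = 5.670×10⁻⁸ × 41.328 × (1456.15)⁴ = 1.05×10⁷ W.

P ≈ 1.05×10⁷ W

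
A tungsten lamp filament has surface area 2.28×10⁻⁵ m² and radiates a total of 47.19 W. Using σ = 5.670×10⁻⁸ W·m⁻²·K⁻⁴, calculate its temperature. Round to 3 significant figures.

Area A = 2.28×10⁻⁵ m².
P = σAT⁴ ⇒ T = (P/(σA))^(1/4) = (47.19/(5.670×10⁻⁸×2.28×10⁻⁵))^(1/4) = 2.46×10³ K.

T ≈ 2.46×10³ K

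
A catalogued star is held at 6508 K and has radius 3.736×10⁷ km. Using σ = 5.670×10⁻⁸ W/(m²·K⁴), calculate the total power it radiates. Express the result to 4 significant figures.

Surface area A = 4πR² = 4π(3.736×10¹⁰ m)² = 1.75398×10²² m².
P = σAT⁴ = 5.670×10⁻⁸ × 1.75398×10²² × (6508)⁴ = 1.784×10³⁰ W.

P ≈ 1.784×10³⁰ W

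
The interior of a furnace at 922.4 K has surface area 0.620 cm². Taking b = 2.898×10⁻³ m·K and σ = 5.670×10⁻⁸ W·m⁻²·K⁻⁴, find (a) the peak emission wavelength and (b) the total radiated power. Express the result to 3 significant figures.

λ_max ≈ 3.14 μm; P ≈ 2.54 W

(a) λ_max = b/T = 2.898×10⁻³/922.4 = 3.142×10⁻⁶ m = 3.14 μm.
Area A = 0.620 cm² = 6.20×10⁻⁵ m².
(b) P = σAT⁴ = 5.670×10⁻⁸×6.20×10⁻⁵×(922.4)⁴ = 2.54 W.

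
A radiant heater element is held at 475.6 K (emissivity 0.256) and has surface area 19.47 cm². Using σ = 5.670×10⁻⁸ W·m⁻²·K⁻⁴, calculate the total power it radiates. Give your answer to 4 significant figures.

Area A = 19.47 cm² = 1.947×10⁻³ m².
P = εσAT⁴ = 0.256 × 5.670×10⁻⁸ × 1.947×10⁻³ × (475.6)⁴ = 1.446 W.

P ≈ 1.446 W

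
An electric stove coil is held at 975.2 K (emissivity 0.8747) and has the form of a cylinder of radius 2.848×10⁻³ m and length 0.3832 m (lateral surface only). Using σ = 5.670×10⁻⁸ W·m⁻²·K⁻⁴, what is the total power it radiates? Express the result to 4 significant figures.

P ≈ 307.6 W

Lateral area A = 2πrL = 2π×2.848×10⁻³×0.3832 = 6.85718×10⁻³ m².
P = εσAT⁴ = 0.8747 × 5.670×10⁻⁸ × 6.85718×10⁻³ × (975.2)⁴ = 307.6 W.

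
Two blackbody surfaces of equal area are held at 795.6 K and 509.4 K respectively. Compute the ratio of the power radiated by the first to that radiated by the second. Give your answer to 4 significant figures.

With equal areas, P₁/P₂ = (T₁/T₂)⁴ = (795.6/509.4)⁴ = 5.950.

P₁/P₂ ≈ 5.950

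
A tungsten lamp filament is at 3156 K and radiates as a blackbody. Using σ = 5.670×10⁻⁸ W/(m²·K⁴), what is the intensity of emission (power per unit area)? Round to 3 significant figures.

Stefan–Boltzmann: I = σT⁴ = 5.670×10⁻⁸ × (3156)⁴ = 5.63×10⁶ W/m².

I ≈ 5.63×10⁶ W/m²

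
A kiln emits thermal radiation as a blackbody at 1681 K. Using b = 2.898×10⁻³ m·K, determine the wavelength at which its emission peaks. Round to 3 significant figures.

Wien's displacement law: λ_max = b/T = (2.898×10⁻³ m·K)/(1681 K) = 1.724×10⁻⁶ m.
That is 1.72 μm, in the infrared range.

λ_max ≈ 1.72 μm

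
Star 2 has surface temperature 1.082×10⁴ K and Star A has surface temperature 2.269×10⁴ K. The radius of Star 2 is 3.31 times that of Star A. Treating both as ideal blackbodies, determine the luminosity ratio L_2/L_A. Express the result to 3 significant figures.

L_2/L_A ≈ 0.567

L ∝ R²T⁴, so L_2/L_A = (R_2/R_A)²(T_2/T_A)⁴ = (3.31)² × (1.082×10⁴/2.269×10⁴)⁴ = 10.9561 × 0.0517096 = 0.567.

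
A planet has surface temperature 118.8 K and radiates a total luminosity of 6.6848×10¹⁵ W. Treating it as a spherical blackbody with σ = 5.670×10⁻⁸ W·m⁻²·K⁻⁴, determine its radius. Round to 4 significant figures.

R ≈ 6.863×10⁶ m

L = 4πR²σT⁴ ⇒ R = √(L/(4πσT⁴)).
σT⁴ = 11.2940 W/m², so R = √(6.6848×10¹⁵/(4π×11.2940)) = 6.863×10⁶ m.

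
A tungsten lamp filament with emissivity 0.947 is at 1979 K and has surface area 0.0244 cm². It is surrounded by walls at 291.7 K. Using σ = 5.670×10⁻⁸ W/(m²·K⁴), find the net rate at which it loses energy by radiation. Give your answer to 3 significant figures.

Net loss ≈ 2.01 W

Area A = 0.0244 cm² = 2.44×10⁻⁶ m².
Net radiated power P_net = εσA(T⁴ − T₀⁴) = 0.947×5.670×10⁻⁸×2.44×10⁻⁶×(1979⁴ − 291.7⁴).
T⁴ − T₀⁴ = 1.53385×10¹³ − 7.24012×10⁹ = 1.53313×10¹³ K⁴, so P_net = 2.01 W.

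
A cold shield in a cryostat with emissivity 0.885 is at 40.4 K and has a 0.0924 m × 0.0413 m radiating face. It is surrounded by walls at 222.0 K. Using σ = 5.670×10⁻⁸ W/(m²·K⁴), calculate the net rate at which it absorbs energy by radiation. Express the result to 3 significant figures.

Net gain ≈ 0.465 W

Area A = 0.0924 × 0.0413 = 3.81612×10⁻³ m².
Net radiated power P_net = εσA(T⁴ − T₀⁴) = 0.885×5.670×10⁻⁸×3.81612×10⁻³×(40.4⁴ − 222.0⁴).
T⁴ − T₀⁴ = 2.66395×10⁶ − 2.42891×10⁹ = -2.42625×10⁹ K⁴, so P_net = -0.465 W — negative, meaning a net gain of 0.465 W.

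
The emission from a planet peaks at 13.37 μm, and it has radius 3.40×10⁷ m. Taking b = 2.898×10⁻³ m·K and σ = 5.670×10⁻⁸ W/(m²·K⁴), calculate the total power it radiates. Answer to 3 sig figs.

Wien's law: T = b/λ_max = 2.898×10⁻³/1.337×10⁻⁵ = 216.754 K.
Surface area A = 4πR² = 4π(3.40×10⁷ m)² = 1.45267×10¹⁶ m².
Then P = σAT⁴ = 5.670×10⁻⁸×1.45267×10¹⁶×(216.754)⁴ = 1.82×10¹⁸ W.

P ≈ 1.82×10¹⁸ W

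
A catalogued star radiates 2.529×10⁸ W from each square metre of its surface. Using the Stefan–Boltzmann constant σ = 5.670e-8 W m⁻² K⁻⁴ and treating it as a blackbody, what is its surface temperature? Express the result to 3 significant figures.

I = σT⁴, so T = (I/σ)^(1/4) = (2.529×10⁸/(5.670×10⁻⁸))^(1/4) = 8.17×10³ K.

T ≈ 8.17×10³ K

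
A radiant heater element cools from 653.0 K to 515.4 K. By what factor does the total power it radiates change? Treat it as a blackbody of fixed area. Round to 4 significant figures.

P₂/P₁ ≈ 0.3881

P ∝ T⁴, so P₂/P₁ = (T₂/T₁)⁴ = (515.4/653.0)⁴ = (0.789280)⁴ = 0.3881.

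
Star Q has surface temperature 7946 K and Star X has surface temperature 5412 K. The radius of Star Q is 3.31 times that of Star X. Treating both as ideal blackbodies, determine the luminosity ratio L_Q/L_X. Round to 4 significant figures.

L_Q/L_X ≈ 50.91

L ∝ R²T⁴, so L_Q/L_X = (R_Q/R_X)²(T_Q/T_X)⁴ = (3.31)² × (7946/5412)⁴ = 10.9561 × 4.64690 = 50.91.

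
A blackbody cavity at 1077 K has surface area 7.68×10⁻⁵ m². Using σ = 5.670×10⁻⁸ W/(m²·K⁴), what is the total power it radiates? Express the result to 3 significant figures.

Area A = 7.68×10⁻⁵ m².
P = σAT⁴ = 5.670×10⁻⁸ × 7.68×10⁻⁵ × (1077)⁴ = 5.86 W.

P ≈ 5.86 W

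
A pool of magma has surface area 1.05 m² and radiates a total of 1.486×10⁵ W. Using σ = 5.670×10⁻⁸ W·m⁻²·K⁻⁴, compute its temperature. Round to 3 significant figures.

Area A = 1.05 m².
P = σAT⁴ ⇒ T = (P/(σA))^(1/4) = (1.486×10⁵/(5.670×10⁻⁸×1.05))^(1/4) = 1.26×10³ K.

T ≈ 1.26×10³ K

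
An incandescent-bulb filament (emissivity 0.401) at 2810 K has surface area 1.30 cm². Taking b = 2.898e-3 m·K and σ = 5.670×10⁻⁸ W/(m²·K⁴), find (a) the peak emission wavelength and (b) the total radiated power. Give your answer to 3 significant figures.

(a) λ_max = b/T = 2.898×10⁻³/2810 = 1.031×10⁻⁶ m = 1.03 μm.
Area A = 1.30 cm² = 1.30×10⁻⁴ m².
(b) P = εσAT⁴ = 0.401×5.670×10⁻⁸×1.30×10⁻⁴×(2810)⁴ = 184 W.

λ_max ≈ 1.03 μm; P ≈ 184 W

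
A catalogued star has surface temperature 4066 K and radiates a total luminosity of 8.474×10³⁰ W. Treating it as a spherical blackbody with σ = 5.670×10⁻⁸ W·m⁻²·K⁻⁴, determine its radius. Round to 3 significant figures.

L = 4πR²σT⁴ ⇒ R = √(L/(4πσT⁴)).
σT⁴ = 1.54972×10⁷ W/m², so R = √(8.474×10³⁰/(4π×1.54972×10⁷)) = 2.09×10¹¹ m.

R ≈ 2.09×10¹¹ m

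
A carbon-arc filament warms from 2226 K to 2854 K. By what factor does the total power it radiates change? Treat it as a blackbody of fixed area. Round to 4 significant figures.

P ∝ T⁴, so P₂/P₁ = (T₂/T₁)⁴ = (2854/2226)⁴ = (1.28212)⁴ = 2.702.

P₂/P₁ ≈ 2.702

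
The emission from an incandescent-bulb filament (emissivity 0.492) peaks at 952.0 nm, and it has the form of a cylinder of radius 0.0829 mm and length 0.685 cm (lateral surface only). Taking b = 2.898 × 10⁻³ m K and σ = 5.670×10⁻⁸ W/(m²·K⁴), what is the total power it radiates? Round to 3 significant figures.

Wien's law: T = b/λ_max = 2.898×10⁻³/9.520×10⁻⁷ = 3044.12 K.
Lateral area A = 2πrL = 2π×8.29×10⁻⁵×6.85×10⁻³ = 3.56800×10⁻⁶ m².
Then P = εσAT⁴ = 0.492×5.670×10⁻⁸×3.56800×10⁻⁶×(3044.12)⁴ = 8.55 W.

P ≈ 8.55 W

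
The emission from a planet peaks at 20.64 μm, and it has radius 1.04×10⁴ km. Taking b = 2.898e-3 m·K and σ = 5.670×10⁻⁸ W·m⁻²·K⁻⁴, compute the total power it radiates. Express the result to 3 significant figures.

Wien's law: T = b/λ_max = 2.898×10⁻³/2.064×10⁻⁵ = 140.407 K.
Surface area A = 4πR² = 4π(1.04×10⁷ m)² = 1.35918×10¹⁵ m².
Then P = σAT⁴ = 5.670×10⁻⁸×1.35918×10¹⁵×(140.407)⁴ = 3.00×10¹⁶ W.

P ≈ 3.00×10¹⁶ W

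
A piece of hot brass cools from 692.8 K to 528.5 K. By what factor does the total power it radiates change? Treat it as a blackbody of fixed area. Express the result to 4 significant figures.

P ∝ T⁴, so P₂/P₁ = (T₂/T₁)⁴ = (528.5/692.8)⁴ = (0.762846)⁴ = 0.3386.

P₂/P₁ ≈ 0.3386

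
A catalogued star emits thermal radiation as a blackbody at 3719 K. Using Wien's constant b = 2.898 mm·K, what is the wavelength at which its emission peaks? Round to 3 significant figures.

λ_max ≈ 779 nm

Wien's displacement law: λ_max = b/T = (2.898×10⁻³ m·K)/(3719 K) = 7.792×10⁻⁷ m.
That is 779 nm, in the infrared range.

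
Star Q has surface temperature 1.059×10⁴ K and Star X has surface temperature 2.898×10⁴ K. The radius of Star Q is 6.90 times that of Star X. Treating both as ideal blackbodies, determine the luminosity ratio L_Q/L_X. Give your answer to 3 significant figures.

L_Q/L_X ≈ 0.849

L ∝ R²T⁴, so L_Q/L_X = (R_Q/R_X)²(T_Q/T_X)⁴ = (6.90)² × (1.059×10⁴/2.898×10⁴)⁴ = 47.61 × 0.0178316 = 0.849.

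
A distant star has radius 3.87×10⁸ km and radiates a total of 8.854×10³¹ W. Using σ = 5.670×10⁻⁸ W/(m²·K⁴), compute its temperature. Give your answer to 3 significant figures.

Surface area A = 4πR² = 4π(3.87×10¹¹ m)² = 1.88205×10²⁴ m².
P = σAT⁴ ⇒ T = (P/(σA))^(1/4) = (8.854×10³¹/(5.670×10⁻⁸×1.88205×10²⁴))^(1/4) = 5.37×10³ K.

T ≈ 5.37×10³ K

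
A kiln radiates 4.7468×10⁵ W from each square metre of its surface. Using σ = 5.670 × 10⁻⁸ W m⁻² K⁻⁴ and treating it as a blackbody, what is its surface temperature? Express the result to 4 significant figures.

T ≈ 1701 K

I = σT⁴, so T = (I/σ)^(1/4) = (4.7468×10⁵/(5.670×10⁻⁸))^(1/4) = 1701 K.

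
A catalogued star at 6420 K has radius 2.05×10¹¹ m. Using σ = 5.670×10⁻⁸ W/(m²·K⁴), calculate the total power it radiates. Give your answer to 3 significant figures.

Surface area A = 4πR² = 4π(2.05×10¹¹ m)² = 5.28102×10²³ m².
P = σAT⁴ = 5.670×10⁻⁸ × 5.28102×10²³ × (6420)⁴ = 5.09×10³¹ W.

P ≈ 5.09×10³¹ W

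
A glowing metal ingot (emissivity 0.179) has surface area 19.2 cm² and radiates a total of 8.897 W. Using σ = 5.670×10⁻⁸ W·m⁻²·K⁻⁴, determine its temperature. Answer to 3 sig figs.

Area A = 19.2 cm² = 1.92×10⁻³ m².
P = εσAT⁴ ⇒ T = (P/(εσA))^(1/4) = (8.897/(0.179×5.670×10⁻⁸×1.92×10⁻³))^(1/4) = 822 K.

T ≈ 822 K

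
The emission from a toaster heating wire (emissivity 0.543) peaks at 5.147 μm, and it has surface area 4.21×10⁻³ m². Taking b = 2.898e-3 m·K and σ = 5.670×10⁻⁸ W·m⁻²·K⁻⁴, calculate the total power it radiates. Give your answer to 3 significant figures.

Wien's law: T = b/λ_max = 2.898×10⁻³/5.147×10⁻⁶ = 563.046 K.
Area A = 4.21×10⁻³ m².
Then P = εσAT⁴ = 0.543×5.670×10⁻⁸×4.21×10⁻³×(563.046)⁴ = 13.0 W.

P ≈ 13.0 W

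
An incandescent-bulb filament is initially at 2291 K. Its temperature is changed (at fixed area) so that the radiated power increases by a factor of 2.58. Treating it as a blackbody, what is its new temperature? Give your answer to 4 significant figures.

T₂ ≈ 2904 K

P ∝ T⁴, so T₂/T₁ = (P₂/P₁)^(1/4) = (2.58)^(1/4) = 1.26737.
T₂ = 2291 × 1.26737 = 2904 K.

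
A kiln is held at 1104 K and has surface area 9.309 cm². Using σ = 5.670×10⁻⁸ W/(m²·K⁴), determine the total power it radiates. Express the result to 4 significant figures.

P ≈ 78.41 W

Area A = 9.309 cm² = 9.309×10⁻⁴ m².
P = σAT⁴ = 5.670×10⁻⁸ × 9.309×10⁻⁴ × (1104)⁴ = 78.41 W.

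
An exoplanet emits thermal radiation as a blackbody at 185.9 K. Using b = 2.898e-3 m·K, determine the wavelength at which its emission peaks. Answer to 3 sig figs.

λ_max ≈ 15.6 μm

Wien's displacement law: λ_max = b/T = (2.898×10⁻³ m·K)/(185.9 K) = 1.559×10⁻⁵ m.
That is 15.6 μm, in the infrared range.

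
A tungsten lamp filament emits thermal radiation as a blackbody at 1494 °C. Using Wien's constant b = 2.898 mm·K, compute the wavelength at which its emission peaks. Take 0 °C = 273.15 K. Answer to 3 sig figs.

λ_max ≈ 1.64×10³ nm

T = 1494 °C + 273.15 = 1767.15 K.
Wien's displacement law: λ_max = b/T = (2.898×10⁻³ m·K)/(1767.15 K) = 1.640×10⁻⁶ m.
That is 1.64×10³ nm, in the infrared range.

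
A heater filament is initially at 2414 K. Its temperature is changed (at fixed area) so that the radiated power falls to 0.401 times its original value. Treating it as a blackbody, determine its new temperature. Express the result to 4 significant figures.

T₂ ≈ 1921 K

P ∝ T⁴, so T₂/T₁ = (P₂/P₁)^(1/4) = (0.401)^(1/4) = 0.795767.
T₂ = 2414 × 0.795767 = 1921 K.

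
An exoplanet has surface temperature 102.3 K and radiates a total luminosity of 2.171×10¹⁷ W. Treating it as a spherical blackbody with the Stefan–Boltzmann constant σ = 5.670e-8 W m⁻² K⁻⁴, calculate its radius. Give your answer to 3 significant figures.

L = 4πR²σT⁴ ⇒ R = √(L/(4πσT⁴)).
σT⁴ = 6.20991 W/m², so R = √(2.171×10¹⁷/(4π×6.20991)) = 5.27×10⁷ m.

R ≈ 5.27×10⁷ m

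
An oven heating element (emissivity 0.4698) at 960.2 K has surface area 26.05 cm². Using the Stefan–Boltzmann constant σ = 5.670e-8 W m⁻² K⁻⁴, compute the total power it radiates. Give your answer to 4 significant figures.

P ≈ 58.99 W

Area A = 26.05 cm² = 2.605×10⁻³ m².
P = εσAT⁴ = 0.4698 × 5.670×10⁻⁸ × 2.605×10⁻³ × (960.2)⁴ = 58.99 W.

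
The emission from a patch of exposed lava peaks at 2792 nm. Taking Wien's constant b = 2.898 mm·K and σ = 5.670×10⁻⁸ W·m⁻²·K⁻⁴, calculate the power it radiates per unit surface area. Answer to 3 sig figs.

Wien's law: T = b/λ_max = 2.898×10⁻³/2.792×10⁻⁶ = 1037.97 K.
Then I = σT⁴ = 5.670×10⁻⁸×(1037.97)⁴ = 6.58×10⁴ W/m².

I ≈ 6.58×10⁴ W/m²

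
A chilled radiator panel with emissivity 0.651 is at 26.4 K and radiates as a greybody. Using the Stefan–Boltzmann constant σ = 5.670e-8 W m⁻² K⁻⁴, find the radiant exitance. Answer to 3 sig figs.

I ≈ 0.0179 W/m²

Stefan–Boltzmann: I = εσT⁴ = 0.651 × 5.670×10⁻⁸ × (26.4)⁴ = 0.0179 W/m².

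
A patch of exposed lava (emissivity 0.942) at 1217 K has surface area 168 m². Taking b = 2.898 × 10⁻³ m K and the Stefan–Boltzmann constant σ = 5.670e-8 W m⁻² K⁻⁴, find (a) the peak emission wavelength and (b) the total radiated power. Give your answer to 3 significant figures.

(a) λ_max = b/T = 2.898×10⁻³/1217 = 2.381×10⁻⁶ m = 2.38×10³ nm.
Area A = 168 m².
(b) P = εσAT⁴ = 0.942×5.670×10⁻⁸×168×(1217)⁴ = 1.97×10⁷ W.

λ_max ≈ 2.38×10³ nm; P ≈ 1.97×10⁷ W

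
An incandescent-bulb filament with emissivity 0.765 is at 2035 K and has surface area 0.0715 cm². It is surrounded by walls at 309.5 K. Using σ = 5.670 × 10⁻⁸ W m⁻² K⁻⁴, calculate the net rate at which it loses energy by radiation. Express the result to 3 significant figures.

Net loss ≈ 5.32 W

Area A = 0.0715 cm² = 7.15×10⁻⁶ m².
Net radiated power P_net = εσA(T⁴ − T₀⁴) = 0.765×5.670×10⁻⁸×7.15×10⁻⁶×(2035⁴ − 309.5⁴).
T⁴ − T₀⁴ = 1.71497×10¹³ − 9.17577×10⁹ = 1.71405×10¹³ K⁴, so P_net = 5.32 W.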